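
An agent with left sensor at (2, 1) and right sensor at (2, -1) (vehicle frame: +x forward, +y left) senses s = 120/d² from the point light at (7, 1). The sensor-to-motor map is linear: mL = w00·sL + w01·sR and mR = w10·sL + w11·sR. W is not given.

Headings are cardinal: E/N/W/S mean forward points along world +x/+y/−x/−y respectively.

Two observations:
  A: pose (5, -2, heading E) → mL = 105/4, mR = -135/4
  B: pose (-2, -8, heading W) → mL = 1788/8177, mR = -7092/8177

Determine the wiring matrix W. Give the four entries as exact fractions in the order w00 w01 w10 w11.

obs A: pose=(5,-2,E) → sL=30, sR=15/2, mL=105/4, mR=-135/4
obs B: pose=(-2,-8,W) → sL=120/221, sR=24/37, mL=1788/8177, mR=-7092/8177
sensor matrix S = [[30, 15/2], [120/221, 24/37]]; det S = 125820/8177
solve [mL_A; mL_B] = S·[w00; w01] and [mR_A; mR_B] = S·[w10; w11]:
  w00 = 1, w01 = -1/2, w10 = -1, w11 = -1/2

1 -1/2 -1 -1/2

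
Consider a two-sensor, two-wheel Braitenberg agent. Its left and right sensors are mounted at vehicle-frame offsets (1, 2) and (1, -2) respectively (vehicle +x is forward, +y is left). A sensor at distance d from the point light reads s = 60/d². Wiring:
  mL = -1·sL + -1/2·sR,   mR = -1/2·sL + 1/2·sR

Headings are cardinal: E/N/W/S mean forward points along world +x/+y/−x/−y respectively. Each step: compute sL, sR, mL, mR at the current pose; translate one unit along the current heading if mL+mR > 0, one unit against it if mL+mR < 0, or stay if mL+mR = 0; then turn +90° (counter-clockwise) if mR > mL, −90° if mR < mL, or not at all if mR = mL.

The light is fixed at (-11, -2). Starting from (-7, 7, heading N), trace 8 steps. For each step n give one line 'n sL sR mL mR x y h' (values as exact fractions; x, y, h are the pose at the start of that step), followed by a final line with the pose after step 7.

n=0: pose=(-7,7,N); sL=15/26, sR=15/34; mL=-705/884, mR=-15/221; mL+mR=-45/52 → advance -1; mR−mL=645/884 → turn +1·90°
n=1: pose=(-7,6,W); sL=4/3, sR=60/109; mL=-526/327, mR=-128/327; mL+mR=-2 → advance -1; mR−mL=398/327 → turn +1·90°
n=2: pose=(-6,6,S); sL=30/49, sR=30/29; mL=-1605/1421, mR=300/1421; mL+mR=-45/49 → advance -1; mR−mL=1905/1421 → turn +1·90°
n=3: pose=(-6,7,E); sL=60/157, sR=12/17; mL=-1962/2669, mR=432/2669; mL+mR=-90/157 → advance -1; mR−mL=2394/2669 → turn +1·90°
n=4: pose=(-7,7,N); sL=15/26, sR=15/34; mL=-705/884, mR=-15/221; mL+mR=-45/52 → advance -1; mR−mL=645/884 → turn +1·90°
n=5: pose=(-7,6,W); sL=4/3, sR=60/109; mL=-526/327, mR=-128/327; mL+mR=-2 → advance -1; mR−mL=398/327 → turn +1·90°
n=6: pose=(-6,6,S); sL=30/49, sR=30/29; mL=-1605/1421, mR=300/1421; mL+mR=-45/49 → advance -1; mR−mL=1905/1421 → turn +1·90°
n=7: pose=(-6,7,E); sL=60/157, sR=12/17; mL=-1962/2669, mR=432/2669; mL+mR=-90/157 → advance -1; mR−mL=2394/2669 → turn +1·90°

0 15/26 15/34 -705/884 -15/221 -7 7 N
1 4/3 60/109 -526/327 -128/327 -7 6 W
2 30/49 30/29 -1605/1421 300/1421 -6 6 S
3 60/157 12/17 -1962/2669 432/2669 -6 7 E
4 15/26 15/34 -705/884 -15/221 -7 7 N
5 4/3 60/109 -526/327 -128/327 -7 6 W
6 30/49 30/29 -1605/1421 300/1421 -6 6 S
7 60/157 12/17 -1962/2669 432/2669 -6 7 E
final -7 7 N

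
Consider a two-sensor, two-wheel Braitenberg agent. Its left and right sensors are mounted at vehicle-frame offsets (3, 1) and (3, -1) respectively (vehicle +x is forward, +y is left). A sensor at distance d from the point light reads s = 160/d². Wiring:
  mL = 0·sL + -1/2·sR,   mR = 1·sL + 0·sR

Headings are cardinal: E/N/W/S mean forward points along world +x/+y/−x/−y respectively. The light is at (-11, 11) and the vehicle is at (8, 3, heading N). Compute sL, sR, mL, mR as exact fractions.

left sensor world pos  = (7, 6); dL² = 349
right sensor world pos = (9, 6); dR² = 425
sL = 160/349 = 160/349
sR = 160/425 = 32/85
mL = 0·sL + -1/2·sR = -16/85
mR = 1·sL + 0·sR = 160/349

160/349 32/85 -16/85 160/349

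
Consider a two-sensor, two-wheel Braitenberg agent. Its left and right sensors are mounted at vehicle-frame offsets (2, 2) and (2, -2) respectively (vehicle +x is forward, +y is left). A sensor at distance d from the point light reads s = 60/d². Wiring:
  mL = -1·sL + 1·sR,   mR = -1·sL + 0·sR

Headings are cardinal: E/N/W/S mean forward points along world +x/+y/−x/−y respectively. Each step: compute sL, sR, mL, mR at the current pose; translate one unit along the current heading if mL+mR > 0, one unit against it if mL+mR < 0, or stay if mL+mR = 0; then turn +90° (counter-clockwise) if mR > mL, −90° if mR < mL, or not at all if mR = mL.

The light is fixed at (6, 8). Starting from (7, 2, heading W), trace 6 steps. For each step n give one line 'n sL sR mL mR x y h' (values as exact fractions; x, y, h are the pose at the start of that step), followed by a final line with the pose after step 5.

0 12/13 60/17 576/221 -12/13 7 2 W
1 3 3 0 -3 6 2 N
2 60/29 12/17 -672/493 -60/29 6 1 E
3 30/41 2/3 -8/123 -30/41 5 1 S
4 60/73 12/5 576/365 -60/73 5 2 W
5 15/8 15/4 15/8 -15/8 4 2 N
final 4 2 E

n=0: pose=(7,2,W); sL=12/13, sR=60/17; mL=576/221, mR=-12/13; mL+mR=372/221 → advance +1; mR−mL=-60/17 → turn -1·90°
n=1: pose=(6,2,N); sL=3, sR=3; mL=0, mR=-3; mL+mR=-3 → advance -1; mR−mL=-3 → turn -1·90°
n=2: pose=(6,1,E); sL=60/29, sR=12/17; mL=-672/493, mR=-60/29; mL+mR=-1692/493 → advance -1; mR−mL=-12/17 → turn -1·90°
n=3: pose=(5,1,S); sL=30/41, sR=2/3; mL=-8/123, mR=-30/41; mL+mR=-98/123 → advance -1; mR−mL=-2/3 → turn -1·90°
n=4: pose=(5,2,W); sL=60/73, sR=12/5; mL=576/365, mR=-60/73; mL+mR=276/365 → advance +1; mR−mL=-12/5 → turn -1·90°
n=5: pose=(4,2,N); sL=15/8, sR=15/4; mL=15/8, mR=-15/8; mL+mR=0 → advance +0; mR−mL=-15/4 → turn -1·90°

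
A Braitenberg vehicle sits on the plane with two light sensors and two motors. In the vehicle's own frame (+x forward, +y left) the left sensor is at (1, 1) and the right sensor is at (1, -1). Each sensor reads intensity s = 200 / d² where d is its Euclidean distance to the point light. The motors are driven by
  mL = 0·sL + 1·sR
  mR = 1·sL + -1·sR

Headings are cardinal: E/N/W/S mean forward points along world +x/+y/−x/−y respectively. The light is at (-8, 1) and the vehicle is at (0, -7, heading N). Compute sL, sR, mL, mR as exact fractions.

100/49 20/13 20/13 320/637

left sensor world pos  = (-1, -6); dL² = 98
right sensor world pos = (1, -6); dR² = 130
sL = 200/98 = 100/49
sR = 200/130 = 20/13
mL = 0·sL + 1·sR = 20/13
mR = 1·sL + -1·sR = 320/637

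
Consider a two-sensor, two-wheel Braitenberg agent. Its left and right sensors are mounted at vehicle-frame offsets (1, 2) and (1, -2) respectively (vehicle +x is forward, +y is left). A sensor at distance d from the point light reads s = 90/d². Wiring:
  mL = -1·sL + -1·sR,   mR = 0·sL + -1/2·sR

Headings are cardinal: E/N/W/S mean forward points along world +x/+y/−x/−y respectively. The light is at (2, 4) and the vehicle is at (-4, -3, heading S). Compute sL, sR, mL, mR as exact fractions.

left sensor world pos  = (-2, -4); dL² = 80
right sensor world pos = (-6, -4); dR² = 128
sL = 90/80 = 9/8
sR = 90/128 = 45/64
mL = -1·sL + -1·sR = -117/64
mR = 0·sL + -1/2·sR = -45/128

9/8 45/64 -117/64 -45/128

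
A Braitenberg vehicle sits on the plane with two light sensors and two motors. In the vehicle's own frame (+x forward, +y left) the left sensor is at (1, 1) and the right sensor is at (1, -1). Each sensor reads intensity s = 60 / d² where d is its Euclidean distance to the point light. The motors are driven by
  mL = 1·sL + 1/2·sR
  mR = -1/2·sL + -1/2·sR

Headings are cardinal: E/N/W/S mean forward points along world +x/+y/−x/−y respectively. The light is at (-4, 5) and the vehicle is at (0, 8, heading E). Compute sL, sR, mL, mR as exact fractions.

60/41 60/29 2970/1189 -2100/1189

left sensor world pos  = (1, 9); dL² = 41
right sensor world pos = (1, 7); dR² = 29
sL = 60/41 = 60/41
sR = 60/29 = 60/29
mL = 1·sL + 1/2·sR = 2970/1189
mR = -1/2·sL + -1/2·sR = -2100/1189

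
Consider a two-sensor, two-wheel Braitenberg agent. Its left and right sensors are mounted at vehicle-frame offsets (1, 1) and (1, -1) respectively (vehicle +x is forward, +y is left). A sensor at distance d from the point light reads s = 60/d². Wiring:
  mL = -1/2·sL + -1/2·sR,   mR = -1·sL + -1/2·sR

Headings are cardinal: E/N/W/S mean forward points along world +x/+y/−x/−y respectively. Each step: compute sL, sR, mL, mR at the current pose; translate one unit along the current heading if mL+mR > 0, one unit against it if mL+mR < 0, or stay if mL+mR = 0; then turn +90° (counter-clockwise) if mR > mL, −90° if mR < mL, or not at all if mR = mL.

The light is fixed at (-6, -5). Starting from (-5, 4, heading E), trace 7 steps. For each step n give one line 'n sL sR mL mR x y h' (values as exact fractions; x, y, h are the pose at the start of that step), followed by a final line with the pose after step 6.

n=0: pose=(-5,4,E); sL=15/26, sR=15/17; mL=-645/884, mR=-225/221; mL+mR=-1545/884 → advance -1; mR−mL=-15/52 → turn -1·90°
n=1: pose=(-6,4,S); sL=12/13, sR=12/13; mL=-12/13, mR=-18/13; mL+mR=-30/13 → advance -1; mR−mL=-6/13 → turn -1·90°
n=2: pose=(-6,5,W); sL=30/41, sR=30/61; mL=-1530/2501, mR=-2445/2501; mL+mR=-3975/2501 → advance -1; mR−mL=-15/41 → turn -1·90°
n=3: pose=(-5,5,N); sL=60/121, sR=12/25; mL=-1476/3025, mR=-2226/3025; mL+mR=-3702/3025 → advance -1; mR−mL=-30/121 → turn -1·90°
n=4: pose=(-5,4,E); sL=15/26, sR=15/17; mL=-645/884, mR=-225/221; mL+mR=-1545/884 → advance -1; mR−mL=-15/52 → turn -1·90°
n=5: pose=(-6,4,S); sL=12/13, sR=12/13; mL=-12/13, mR=-18/13; mL+mR=-30/13 → advance -1; mR−mL=-6/13 → turn -1·90°
n=6: pose=(-6,5,W); sL=30/41, sR=30/61; mL=-1530/2501, mR=-2445/2501; mL+mR=-3975/2501 → advance -1; mR−mL=-15/41 → turn -1·90°

0 15/26 15/17 -645/884 -225/221 -5 4 E
1 12/13 12/13 -12/13 -18/13 -6 4 S
2 30/41 30/61 -1530/2501 -2445/2501 -6 5 W
3 60/121 12/25 -1476/3025 -2226/3025 -5 5 N
4 15/26 15/17 -645/884 -225/221 -5 4 E
5 12/13 12/13 -12/13 -18/13 -6 4 S
6 30/41 30/61 -1530/2501 -2445/2501 -6 5 W
final -5 5 N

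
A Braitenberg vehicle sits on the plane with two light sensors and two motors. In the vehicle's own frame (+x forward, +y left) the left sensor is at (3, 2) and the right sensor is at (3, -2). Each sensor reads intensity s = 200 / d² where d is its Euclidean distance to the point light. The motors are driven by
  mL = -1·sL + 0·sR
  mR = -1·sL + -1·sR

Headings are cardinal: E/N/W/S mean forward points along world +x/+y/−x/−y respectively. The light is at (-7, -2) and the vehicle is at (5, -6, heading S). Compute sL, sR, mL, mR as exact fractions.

left sensor world pos  = (7, -9); dL² = 245
right sensor world pos = (3, -9); dR² = 149
sL = 200/245 = 40/49
sR = 200/149 = 200/149
mL = -1·sL + 0·sR = -40/49
mR = -1·sL + -1·sR = -15760/7301

40/49 200/149 -40/49 -15760/7301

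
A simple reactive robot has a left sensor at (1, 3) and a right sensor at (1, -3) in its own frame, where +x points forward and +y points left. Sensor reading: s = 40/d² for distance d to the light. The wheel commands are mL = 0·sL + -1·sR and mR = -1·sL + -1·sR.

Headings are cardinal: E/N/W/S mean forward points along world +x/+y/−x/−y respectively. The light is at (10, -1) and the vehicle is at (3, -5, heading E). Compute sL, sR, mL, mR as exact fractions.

40/37 8/17 -8/17 -976/629

left sensor world pos  = (4, -2); dL² = 37
right sensor world pos = (4, -8); dR² = 85
sL = 40/37 = 40/37
sR = 40/85 = 8/17
mL = 0·sL + -1·sR = -8/17
mR = -1·sL + -1·sR = -976/629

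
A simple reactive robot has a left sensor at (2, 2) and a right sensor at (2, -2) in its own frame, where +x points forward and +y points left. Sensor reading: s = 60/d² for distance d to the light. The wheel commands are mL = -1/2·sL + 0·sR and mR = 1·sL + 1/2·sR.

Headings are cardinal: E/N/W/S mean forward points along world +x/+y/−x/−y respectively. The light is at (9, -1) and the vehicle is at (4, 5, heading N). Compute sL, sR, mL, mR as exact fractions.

60/113 60/73 -30/113 7770/8249

left sensor world pos  = (2, 7); dL² = 113
right sensor world pos = (6, 7); dR² = 73
sL = 60/113 = 60/113
sR = 60/73 = 60/73
mL = -1/2·sL + 0·sR = -30/113
mR = 1·sL + 1/2·sR = 7770/8249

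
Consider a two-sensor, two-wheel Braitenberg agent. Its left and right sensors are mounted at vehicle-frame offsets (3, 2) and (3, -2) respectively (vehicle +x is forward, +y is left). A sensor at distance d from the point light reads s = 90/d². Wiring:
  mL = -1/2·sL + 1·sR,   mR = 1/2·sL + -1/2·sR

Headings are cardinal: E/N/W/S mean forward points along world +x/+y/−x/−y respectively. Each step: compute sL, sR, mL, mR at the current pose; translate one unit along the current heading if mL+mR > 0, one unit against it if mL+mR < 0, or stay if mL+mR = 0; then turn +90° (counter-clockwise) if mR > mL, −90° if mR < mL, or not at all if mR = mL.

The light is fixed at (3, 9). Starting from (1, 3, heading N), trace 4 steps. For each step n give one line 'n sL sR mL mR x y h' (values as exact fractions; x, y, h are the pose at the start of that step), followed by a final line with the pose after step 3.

n=0: pose=(1,3,N); sL=18/5, sR=10; mL=41/5, mR=-16/5; mL+mR=5 → advance +1; mR−mL=-57/5 → turn -1·90°
n=1: pose=(1,4,E); sL=9, sR=9/5; mL=-27/10, mR=18/5; mL+mR=9/10 → advance +1; mR−mL=63/10 → turn +1·90°
n=2: pose=(2,4,N); sL=90/13, sR=18; mL=189/13, mR=-72/13; mL+mR=9 → advance +1; mR−mL=-261/13 → turn -1·90°
n=3: pose=(2,5,E); sL=45/4, sR=9/4; mL=-27/8, mR=9/2; mL+mR=9/8 → advance +1; mR−mL=63/8 → turn +1·90°

0 18/5 10 41/5 -16/5 1 3 N
1 9 9/5 -27/10 18/5 1 4 E
2 90/13 18 189/13 -72/13 2 4 N
3 45/4 9/4 -27/8 9/2 2 5 E
final 3 5 N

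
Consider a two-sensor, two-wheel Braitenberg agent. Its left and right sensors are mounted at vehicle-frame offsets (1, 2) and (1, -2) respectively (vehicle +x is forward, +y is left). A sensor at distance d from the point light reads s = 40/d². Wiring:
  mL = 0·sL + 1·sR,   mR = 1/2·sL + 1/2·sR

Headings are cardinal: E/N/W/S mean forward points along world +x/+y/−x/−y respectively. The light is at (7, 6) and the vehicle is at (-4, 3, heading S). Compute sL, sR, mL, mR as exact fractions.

40/97 8/37 8/37 1128/3589

left sensor world pos  = (-2, 2); dL² = 97
right sensor world pos = (-6, 2); dR² = 185
sL = 40/97 = 40/97
sR = 40/185 = 8/37
mL = 0·sL + 1·sR = 8/37
mR = 1/2·sL + 1/2·sR = 1128/3589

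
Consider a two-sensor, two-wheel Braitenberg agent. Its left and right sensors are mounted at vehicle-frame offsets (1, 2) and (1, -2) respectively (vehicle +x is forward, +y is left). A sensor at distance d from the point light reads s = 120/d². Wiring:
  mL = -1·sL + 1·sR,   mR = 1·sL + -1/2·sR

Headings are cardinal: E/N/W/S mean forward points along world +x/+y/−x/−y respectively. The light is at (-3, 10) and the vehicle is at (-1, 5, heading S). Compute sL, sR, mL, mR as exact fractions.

left sensor world pos  = (1, 4); dL² = 52
right sensor world pos = (-3, 4); dR² = 36
sL = 120/52 = 30/13
sR = 120/36 = 10/3
mL = -1·sL + 1·sR = 40/39
mR = 1·sL + -1/2·sR = 25/39

30/13 10/3 40/39 25/39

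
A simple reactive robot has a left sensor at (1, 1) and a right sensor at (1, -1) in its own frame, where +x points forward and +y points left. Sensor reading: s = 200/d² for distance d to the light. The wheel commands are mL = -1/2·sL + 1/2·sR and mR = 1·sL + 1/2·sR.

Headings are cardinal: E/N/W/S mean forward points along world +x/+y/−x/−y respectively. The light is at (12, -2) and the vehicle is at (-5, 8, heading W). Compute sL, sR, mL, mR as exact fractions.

left sensor world pos  = (-6, 7); dL² = 405
right sensor world pos = (-6, 9); dR² = 445
sL = 200/405 = 40/81
sR = 200/445 = 40/89
mL = -1/2·sL + 1/2·sR = -160/7209
mR = 1·sL + 1/2·sR = 5180/7209

40/81 40/89 -160/7209 5180/7209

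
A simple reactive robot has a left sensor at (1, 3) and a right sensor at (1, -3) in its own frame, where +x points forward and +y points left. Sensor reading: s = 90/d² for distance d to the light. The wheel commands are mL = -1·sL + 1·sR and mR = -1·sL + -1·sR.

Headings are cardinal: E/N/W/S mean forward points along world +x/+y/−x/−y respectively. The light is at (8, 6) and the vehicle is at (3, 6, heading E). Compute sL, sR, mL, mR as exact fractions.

left sensor world pos  = (4, 9); dL² = 25
right sensor world pos = (4, 3); dR² = 25
sL = 90/25 = 18/5
sR = 90/25 = 18/5
mL = -1·sL + 1·sR = 0
mR = -1·sL + -1·sR = -36/5

18/5 18/5 0 -36/5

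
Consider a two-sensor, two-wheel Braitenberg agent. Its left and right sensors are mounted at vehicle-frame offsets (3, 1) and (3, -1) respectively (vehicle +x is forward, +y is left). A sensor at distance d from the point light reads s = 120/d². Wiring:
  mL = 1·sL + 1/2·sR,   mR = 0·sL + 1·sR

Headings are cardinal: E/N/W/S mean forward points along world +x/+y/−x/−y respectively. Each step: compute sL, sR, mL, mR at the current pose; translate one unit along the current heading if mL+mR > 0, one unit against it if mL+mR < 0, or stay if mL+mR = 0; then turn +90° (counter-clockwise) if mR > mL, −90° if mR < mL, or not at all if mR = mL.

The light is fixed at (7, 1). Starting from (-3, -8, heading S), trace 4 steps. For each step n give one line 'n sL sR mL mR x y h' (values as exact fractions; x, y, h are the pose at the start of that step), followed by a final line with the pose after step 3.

n=0: pose=(-3,-8,S); sL=8/15, sR=24/53; mL=604/795, mR=24/53; mL+mR=964/795 → advance +1; mR−mL=-244/795 → turn -1·90°
n=1: pose=(-3,-9,W); sL=12/29, sR=12/25; mL=474/725, mR=12/25; mL+mR=822/725 → advance +1; mR−mL=-126/725 → turn -1·90°
n=2: pose=(-4,-9,N); sL=120/193, sR=120/149; mL=29460/28757, mR=120/149; mL+mR=52620/28757 → advance +1; mR−mL=-6300/28757 → turn -1·90°
n=3: pose=(-4,-8,E); sL=15/16, sR=30/41; mL=855/656, mR=30/41; mL+mR=1335/656 → advance +1; mR−mL=-375/656 → turn -1·90°

0 8/15 24/53 604/795 24/53 -3 -8 S
1 12/29 12/25 474/725 12/25 -3 -9 W
2 120/193 120/149 29460/28757 120/149 -4 -9 N
3 15/16 30/41 855/656 30/41 -4 -8 E
final -3 -8 S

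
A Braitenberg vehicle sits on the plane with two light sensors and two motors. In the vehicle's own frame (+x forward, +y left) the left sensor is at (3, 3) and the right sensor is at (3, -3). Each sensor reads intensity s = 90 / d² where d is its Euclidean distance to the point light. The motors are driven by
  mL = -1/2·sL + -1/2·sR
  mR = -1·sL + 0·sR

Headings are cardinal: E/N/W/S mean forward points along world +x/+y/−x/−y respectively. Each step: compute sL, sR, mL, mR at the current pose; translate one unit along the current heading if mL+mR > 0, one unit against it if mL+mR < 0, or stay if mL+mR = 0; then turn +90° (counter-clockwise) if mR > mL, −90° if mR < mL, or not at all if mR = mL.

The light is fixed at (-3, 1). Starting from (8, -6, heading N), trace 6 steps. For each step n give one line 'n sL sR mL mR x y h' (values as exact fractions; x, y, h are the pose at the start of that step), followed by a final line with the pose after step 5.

n=0: pose=(8,-6,N); sL=9/8, sR=45/106; mL=-657/848, mR=-9/8; mL+mR=-1611/848 → advance -1; mR−mL=-297/848 → turn -1·90°
n=1: pose=(8,-7,E); sL=90/221, sR=90/317; mL=-24210/70057, mR=-90/221; mL+mR=-52740/70057 → advance -1; mR−mL=-4320/70057 → turn -1·90°
n=2: pose=(7,-7,S); sL=9/29, sR=9/17; mL=-207/493, mR=-9/29; mL+mR=-360/493 → advance -1; mR−mL=54/493 → turn +1·90°
n=3: pose=(7,-6,E); sL=18/37, sR=90/269; mL=-4086/9953, mR=-18/37; mL+mR=-8928/9953 → advance -1; mR−mL=-756/9953 → turn -1·90°
n=4: pose=(6,-6,S); sL=45/122, sR=45/68; mL=-4275/8296, mR=-45/122; mL+mR=-7335/8296 → advance -1; mR−mL=1215/8296 → turn +1·90°
n=5: pose=(6,-5,E); sL=10/17, sR=2/5; mL=-42/85, mR=-10/17; mL+mR=-92/85 → advance -1; mR−mL=-8/85 → turn -1·90°

0 9/8 45/106 -657/848 -9/8 8 -6 N
1 90/221 90/317 -24210/70057 -90/221 8 -7 E
2 9/29 9/17 -207/493 -9/29 7 -7 S
3 18/37 90/269 -4086/9953 -18/37 7 -6 E
4 45/122 45/68 -4275/8296 -45/122 6 -6 S
5 10/17 2/5 -42/85 -10/17 6 -5 E
final 5 -5 S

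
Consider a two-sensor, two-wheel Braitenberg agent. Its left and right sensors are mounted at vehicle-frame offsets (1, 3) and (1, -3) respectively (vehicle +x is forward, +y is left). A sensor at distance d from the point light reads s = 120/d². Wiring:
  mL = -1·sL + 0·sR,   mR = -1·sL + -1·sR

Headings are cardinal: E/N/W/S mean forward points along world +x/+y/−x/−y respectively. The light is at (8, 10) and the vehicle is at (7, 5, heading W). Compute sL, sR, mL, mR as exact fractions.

30/17 15 -30/17 -285/17

left sensor world pos  = (6, 2); dL² = 68
right sensor world pos = (6, 8); dR² = 8
sL = 120/68 = 30/17
sR = 120/8 = 15
mL = -1·sL + 0·sR = -30/17
mR = -1·sL + -1·sR = -285/17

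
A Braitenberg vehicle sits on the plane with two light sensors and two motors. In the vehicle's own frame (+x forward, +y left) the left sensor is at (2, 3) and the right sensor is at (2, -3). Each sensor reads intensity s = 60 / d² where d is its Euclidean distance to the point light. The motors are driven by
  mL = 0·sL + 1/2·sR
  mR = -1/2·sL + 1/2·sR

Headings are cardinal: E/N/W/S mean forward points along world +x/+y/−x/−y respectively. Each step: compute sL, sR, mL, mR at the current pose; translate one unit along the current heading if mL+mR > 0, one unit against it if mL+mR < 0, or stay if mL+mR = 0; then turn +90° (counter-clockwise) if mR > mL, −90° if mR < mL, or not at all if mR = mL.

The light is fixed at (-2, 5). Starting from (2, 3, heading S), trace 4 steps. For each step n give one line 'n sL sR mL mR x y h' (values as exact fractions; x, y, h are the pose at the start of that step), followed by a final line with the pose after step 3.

n=0: pose=(2,3,S); sL=12/13, sR=60/17; mL=30/17, mR=288/221; mL+mR=678/221 → advance +1; mR−mL=-6/13 → turn -1·90°
n=1: pose=(2,2,W); sL=3/2, sR=15; mL=15/2, mR=27/4; mL+mR=57/4 → advance +1; mR−mL=-3/4 → turn -1·90°
n=2: pose=(1,2,N); sL=60, sR=60/37; mL=30/37, mR=-1080/37; mL+mR=-1050/37 → advance -1; mR−mL=-30 → turn -1·90°
n=3: pose=(1,1,E); sL=30/13, sR=30/37; mL=15/37, mR=-360/481; mL+mR=-165/481 → advance -1; mR−mL=-15/13 → turn -1·90°

0 12/13 60/17 30/17 288/221 2 3 S
1 3/2 15 15/2 27/4 2 2 W
2 60 60/37 30/37 -1080/37 1 2 N
3 30/13 30/37 15/37 -360/481 1 1 E
final 0 1 S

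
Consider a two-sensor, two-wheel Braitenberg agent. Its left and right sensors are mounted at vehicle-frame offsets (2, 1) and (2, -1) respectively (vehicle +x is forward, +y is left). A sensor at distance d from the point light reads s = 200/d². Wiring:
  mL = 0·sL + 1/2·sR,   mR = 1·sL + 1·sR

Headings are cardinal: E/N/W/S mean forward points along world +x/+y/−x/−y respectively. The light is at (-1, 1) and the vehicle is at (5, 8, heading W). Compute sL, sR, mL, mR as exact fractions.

left sensor world pos  = (3, 7); dL² = 52
right sensor world pos = (3, 9); dR² = 80
sL = 200/52 = 50/13
sR = 200/80 = 5/2
mL = 0·sL + 1/2·sR = 5/4
mR = 1·sL + 1·sR = 165/26

50/13 5/2 5/4 165/26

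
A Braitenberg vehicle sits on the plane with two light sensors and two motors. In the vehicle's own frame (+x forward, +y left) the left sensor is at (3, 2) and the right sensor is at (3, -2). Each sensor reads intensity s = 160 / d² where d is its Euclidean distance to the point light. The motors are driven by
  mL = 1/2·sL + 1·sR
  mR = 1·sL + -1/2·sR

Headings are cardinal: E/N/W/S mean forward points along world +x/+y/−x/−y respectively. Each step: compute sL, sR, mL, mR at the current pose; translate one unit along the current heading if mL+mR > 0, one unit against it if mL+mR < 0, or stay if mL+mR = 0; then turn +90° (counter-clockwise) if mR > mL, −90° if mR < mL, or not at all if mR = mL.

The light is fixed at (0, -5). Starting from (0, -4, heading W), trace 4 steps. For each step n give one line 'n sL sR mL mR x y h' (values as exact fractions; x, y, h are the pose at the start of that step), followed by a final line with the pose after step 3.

n=0: pose=(0,-4,W); sL=16, sR=80/9; mL=152/9, mR=104/9; mL+mR=256/9 → advance +1; mR−mL=-16/3 → turn -1·90°
n=1: pose=(-1,-4,N); sL=32/5, sR=160/17; mL=1072/85, mR=144/85; mL+mR=1216/85 → advance +1; mR−mL=-928/85 → turn -1·90°
n=2: pose=(-1,-3,E); sL=8, sR=40; mL=44, mR=-12; mL+mR=32 → advance +1; mR−mL=-56 → turn -1·90°
n=3: pose=(0,-3,S); sL=32, sR=32; mL=48, mR=16; mL+mR=64 → advance +1; mR−mL=-32 → turn -1·90°

0 16 80/9 152/9 104/9 0 -4 W
1 32/5 160/17 1072/85 144/85 -1 -4 N
2 8 40 44 -12 -1 -3 E
3 32 32 48 16 0 -3 S
final 0 -4 W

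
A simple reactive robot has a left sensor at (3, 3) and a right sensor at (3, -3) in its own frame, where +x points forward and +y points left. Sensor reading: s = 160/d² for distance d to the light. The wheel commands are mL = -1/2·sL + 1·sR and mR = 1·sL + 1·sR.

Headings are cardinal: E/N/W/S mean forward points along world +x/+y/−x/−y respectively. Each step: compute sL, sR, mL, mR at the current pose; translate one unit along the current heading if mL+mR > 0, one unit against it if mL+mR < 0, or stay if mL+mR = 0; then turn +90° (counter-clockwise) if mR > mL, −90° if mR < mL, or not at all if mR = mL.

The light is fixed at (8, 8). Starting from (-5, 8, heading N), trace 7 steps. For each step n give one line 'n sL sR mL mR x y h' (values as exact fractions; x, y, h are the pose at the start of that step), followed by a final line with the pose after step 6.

n=0: pose=(-5,8,N); sL=32/53, sR=160/109; mL=6736/5777, mR=11968/5777; mL+mR=18704/5777 → advance +1; mR−mL=48/53 → turn +1·90°
n=1: pose=(-5,9,W); sL=8/13, sR=10/17; mL=62/221, mR=266/221; mL+mR=328/221 → advance +1; mR−mL=12/13 → turn +1·90°
n=2: pose=(-6,9,S); sL=32/25, sR=160/293; mL=-688/7325, mR=13376/7325; mL+mR=12688/7325 → advance +1; mR−mL=48/25 → turn +1·90°
n=3: pose=(-6,8,E); sL=16/13, sR=16/13; mL=8/13, mR=32/13; mL+mR=40/13 → advance +1; mR−mL=24/13 → turn +1·90°
n=4: pose=(-5,8,N); sL=32/53, sR=160/109; mL=6736/5777, mR=11968/5777; mL+mR=18704/5777 → advance +1; mR−mL=48/53 → turn +1·90°
n=5: pose=(-5,9,W); sL=8/13, sR=10/17; mL=62/221, mR=266/221; mL+mR=328/221 → advance +1; mR−mL=12/13 → turn +1·90°
n=6: pose=(-6,9,S); sL=32/25, sR=160/293; mL=-688/7325, mR=13376/7325; mL+mR=12688/7325 → advance +1; mR−mL=48/25 → turn +1·90°

0 32/53 160/109 6736/5777 11968/5777 -5 8 N
1 8/13 10/17 62/221 266/221 -5 9 W
2 32/25 160/293 -688/7325 13376/7325 -6 9 S
3 16/13 16/13 8/13 32/13 -6 8 E
4 32/53 160/109 6736/5777 11968/5777 -5 8 N
5 8/13 10/17 62/221 266/221 -5 9 W
6 32/25 160/293 -688/7325 13376/7325 -6 9 S
final -6 8 E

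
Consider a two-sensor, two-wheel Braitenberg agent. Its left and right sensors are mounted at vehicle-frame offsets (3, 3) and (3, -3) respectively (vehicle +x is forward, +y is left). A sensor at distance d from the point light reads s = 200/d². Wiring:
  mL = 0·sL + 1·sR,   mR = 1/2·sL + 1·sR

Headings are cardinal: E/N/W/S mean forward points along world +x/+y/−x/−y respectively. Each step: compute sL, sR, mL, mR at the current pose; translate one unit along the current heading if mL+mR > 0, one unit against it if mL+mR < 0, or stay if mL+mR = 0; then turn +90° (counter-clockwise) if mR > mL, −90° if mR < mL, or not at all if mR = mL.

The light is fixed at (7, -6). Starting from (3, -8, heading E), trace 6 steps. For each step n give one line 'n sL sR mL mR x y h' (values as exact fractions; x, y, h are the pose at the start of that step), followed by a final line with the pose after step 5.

n=0: pose=(3,-8,E); sL=100, sR=100/13; mL=100/13, mR=750/13; mL+mR=850/13 → advance +1; mR−mL=50 → turn +1·90°
n=1: pose=(4,-8,N); sL=200/37, sR=200; mL=200, mR=7500/37; mL+mR=14900/37 → advance +1; mR−mL=100/37 → turn +1·90°
n=2: pose=(4,-7,W); sL=50/13, sR=5; mL=5, mR=90/13; mL+mR=155/13 → advance +1; mR−mL=25/13 → turn +1·90°
n=3: pose=(3,-7,S); sL=200/17, sR=40/13; mL=40/13, mR=1980/221; mL+mR=2660/221 → advance +1; mR−mL=100/17 → turn +1·90°
n=4: pose=(3,-8,E); sL=100, sR=100/13; mL=100/13, mR=750/13; mL+mR=850/13 → advance +1; mR−mL=50 → turn +1·90°
n=5: pose=(4,-8,N); sL=200/37, sR=200; mL=200, mR=7500/37; mL+mR=14900/37 → advance +1; mR−mL=100/37 → turn +1·90°

0 100 100/13 100/13 750/13 3 -8 E
1 200/37 200 200 7500/37 4 -8 N
2 50/13 5 5 90/13 4 -7 W
3 200/17 40/13 40/13 1980/221 3 -7 S
4 100 100/13 100/13 750/13 3 -8 E
5 200/37 200 200 7500/37 4 -8 N
final 4 -7 W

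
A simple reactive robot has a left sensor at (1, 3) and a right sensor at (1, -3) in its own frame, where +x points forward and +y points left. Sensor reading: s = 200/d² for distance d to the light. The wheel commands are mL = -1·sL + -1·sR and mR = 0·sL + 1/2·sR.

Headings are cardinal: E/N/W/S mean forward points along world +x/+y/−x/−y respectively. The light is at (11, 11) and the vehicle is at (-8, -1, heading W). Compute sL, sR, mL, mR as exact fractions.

8/25 200/481 -8848/12025 100/481

left sensor world pos  = (-9, -4); dL² = 625
right sensor world pos = (-9, 2); dR² = 481
sL = 200/625 = 8/25
sR = 200/481 = 200/481
mL = -1·sL + -1·sR = -8848/12025
mR = 0·sL + 1/2·sR = 100/481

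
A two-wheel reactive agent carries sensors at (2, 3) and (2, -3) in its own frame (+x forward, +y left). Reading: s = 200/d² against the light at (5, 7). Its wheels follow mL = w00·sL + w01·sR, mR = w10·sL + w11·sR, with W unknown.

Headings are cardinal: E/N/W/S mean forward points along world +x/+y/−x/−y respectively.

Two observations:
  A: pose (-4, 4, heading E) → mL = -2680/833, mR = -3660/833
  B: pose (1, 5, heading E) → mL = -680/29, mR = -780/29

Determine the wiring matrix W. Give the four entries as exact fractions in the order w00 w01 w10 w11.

obs A: pose=(-4,4,E) → sL=200/49, sR=40/17, mL=-2680/833, mR=-3660/833
obs B: pose=(1,5,E) → sL=40, sR=200/29, mL=-680/29, mR=-780/29
sensor matrix S = [[200/49, 40/17], [40, 200/29]]; det S = -1593600/24157
solve [mL_A; mL_B] = S·[w00; w01] and [mR_A; mR_B] = S·[w10; w11]:
  w00 = -1/2, w01 = -1/2, w10 = -1/2, w11 = -1

-1/2 -1/2 -1/2 -1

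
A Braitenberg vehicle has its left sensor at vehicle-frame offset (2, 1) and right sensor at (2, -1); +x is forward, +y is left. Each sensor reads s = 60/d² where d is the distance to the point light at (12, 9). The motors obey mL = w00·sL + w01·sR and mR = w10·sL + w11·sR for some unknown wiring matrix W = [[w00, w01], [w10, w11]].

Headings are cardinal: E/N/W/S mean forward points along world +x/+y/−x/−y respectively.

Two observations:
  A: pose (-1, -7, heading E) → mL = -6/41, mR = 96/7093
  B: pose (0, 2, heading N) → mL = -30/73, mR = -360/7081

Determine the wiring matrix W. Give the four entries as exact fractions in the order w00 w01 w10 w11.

obs A: pose=(-1,-7,E) → sL=30/173, sR=6/41, mL=-6/41, mR=96/7093
obs B: pose=(0,2,N) → sL=30/97, sR=30/73, mL=-30/73, mR=-360/7081
sensor matrix S = [[30/173, 6/41], [30/97, 30/73]]; det S = 1306080/50225533
solve [mL_A; mL_B] = S·[w00; w01] and [mR_A; mR_B] = S·[w10; w11]:
  w00 = 0, w01 = -1, w10 = 1/2, w11 = -1/2

0 -1 1/2 -1/2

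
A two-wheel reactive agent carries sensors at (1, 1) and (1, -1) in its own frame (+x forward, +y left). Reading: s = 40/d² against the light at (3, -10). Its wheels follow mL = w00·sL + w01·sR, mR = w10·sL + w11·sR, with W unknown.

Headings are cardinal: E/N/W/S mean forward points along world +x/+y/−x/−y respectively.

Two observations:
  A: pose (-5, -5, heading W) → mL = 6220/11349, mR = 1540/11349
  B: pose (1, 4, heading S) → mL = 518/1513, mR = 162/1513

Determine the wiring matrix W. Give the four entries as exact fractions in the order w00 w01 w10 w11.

1/2 1 -1/2 1

obs A: pose=(-5,-5,W) → sL=40/97, sR=40/117, mL=6220/11349, mR=1540/11349
obs B: pose=(1,4,S) → sL=4/17, sR=20/89, mL=518/1513, mR=162/1513
sensor matrix S = [[40/97, 40/117], [4/17, 20/89]]; det S = 209920/17171037
solve [mL_A; mL_B] = S·[w00; w01] and [mR_A; mR_B] = S·[w10; w11]:
  w00 = 1/2, w01 = 1, w10 = -1/2, w11 = 1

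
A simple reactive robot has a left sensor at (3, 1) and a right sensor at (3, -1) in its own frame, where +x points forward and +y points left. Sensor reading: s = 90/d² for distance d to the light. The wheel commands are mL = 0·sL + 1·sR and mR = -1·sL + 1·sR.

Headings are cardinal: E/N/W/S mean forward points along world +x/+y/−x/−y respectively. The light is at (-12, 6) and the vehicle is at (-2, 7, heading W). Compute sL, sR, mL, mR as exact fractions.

90/49 90/53 90/53 -360/2597

left sensor world pos  = (-5, 6); dL² = 49
right sensor world pos = (-5, 8); dR² = 53
sL = 90/49 = 90/49
sR = 90/53 = 90/53
mL = 0·sL + 1·sR = 90/53
mR = -1·sL + 1·sR = -360/2597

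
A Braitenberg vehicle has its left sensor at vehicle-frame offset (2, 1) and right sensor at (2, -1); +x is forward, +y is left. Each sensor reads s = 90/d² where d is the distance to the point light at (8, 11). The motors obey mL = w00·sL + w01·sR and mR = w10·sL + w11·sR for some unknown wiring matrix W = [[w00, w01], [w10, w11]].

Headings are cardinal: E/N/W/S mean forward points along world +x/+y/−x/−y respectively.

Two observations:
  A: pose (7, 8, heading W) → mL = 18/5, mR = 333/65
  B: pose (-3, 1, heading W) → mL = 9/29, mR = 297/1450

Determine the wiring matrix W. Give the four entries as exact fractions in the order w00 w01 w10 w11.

1 0 -1/2 1

obs A: pose=(7,8,W) → sL=18/5, sR=90/13, mL=18/5, mR=333/65
obs B: pose=(-3,1,W) → sL=9/29, sR=9/25, mL=9/29, mR=297/1450
sensor matrix S = [[18/5, 90/13], [9/29, 9/25]]; det S = -40176/47125
solve [mL_A; mL_B] = S·[w00; w01] and [mR_A; mR_B] = S·[w10; w11]:
  w00 = 1, w01 = 0, w10 = -1/2, w11 = 1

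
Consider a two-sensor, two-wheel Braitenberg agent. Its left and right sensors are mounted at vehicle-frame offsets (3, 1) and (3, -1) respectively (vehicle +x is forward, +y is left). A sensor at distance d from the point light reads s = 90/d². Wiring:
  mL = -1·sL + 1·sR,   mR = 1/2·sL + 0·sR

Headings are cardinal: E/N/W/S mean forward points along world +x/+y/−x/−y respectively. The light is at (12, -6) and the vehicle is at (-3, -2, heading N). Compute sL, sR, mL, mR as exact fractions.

18/61 18/49 216/2989 9/61

left sensor world pos  = (-4, 1); dL² = 305
right sensor world pos = (-2, 1); dR² = 245
sL = 90/305 = 18/61
sR = 90/245 = 18/49
mL = -1·sL + 1·sR = 216/2989
mR = 1/2·sL + 0·sR = 9/61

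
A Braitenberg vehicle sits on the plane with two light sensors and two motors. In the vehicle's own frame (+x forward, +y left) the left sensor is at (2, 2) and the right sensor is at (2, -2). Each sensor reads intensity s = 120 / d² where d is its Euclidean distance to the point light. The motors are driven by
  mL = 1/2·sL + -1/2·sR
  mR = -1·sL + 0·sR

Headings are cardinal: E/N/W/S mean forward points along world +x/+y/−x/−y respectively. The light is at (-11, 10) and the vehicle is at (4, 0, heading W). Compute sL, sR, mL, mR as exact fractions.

120/313 120/233 -4800/72929 -120/313

left sensor world pos  = (2, -2); dL² = 313
right sensor world pos = (2, 2); dR² = 233
sL = 120/313 = 120/313
sR = 120/233 = 120/233
mL = 1/2·sL + -1/2·sR = -4800/72929
mR = -1·sL + 0·sR = -120/313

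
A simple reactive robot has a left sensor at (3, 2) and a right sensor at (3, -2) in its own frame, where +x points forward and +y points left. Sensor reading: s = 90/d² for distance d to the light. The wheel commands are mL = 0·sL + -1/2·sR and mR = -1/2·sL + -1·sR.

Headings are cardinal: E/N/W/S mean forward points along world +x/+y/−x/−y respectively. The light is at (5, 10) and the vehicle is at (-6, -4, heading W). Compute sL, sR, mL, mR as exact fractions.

left sensor world pos  = (-9, -6); dL² = 452
right sensor world pos = (-9, -2); dR² = 340
sL = 90/452 = 45/226
sR = 90/340 = 9/34
mL = 0·sL + -1/2·sR = -9/68
mR = -1/2·sL + -1·sR = -2799/7684

45/226 9/34 -9/68 -2799/7684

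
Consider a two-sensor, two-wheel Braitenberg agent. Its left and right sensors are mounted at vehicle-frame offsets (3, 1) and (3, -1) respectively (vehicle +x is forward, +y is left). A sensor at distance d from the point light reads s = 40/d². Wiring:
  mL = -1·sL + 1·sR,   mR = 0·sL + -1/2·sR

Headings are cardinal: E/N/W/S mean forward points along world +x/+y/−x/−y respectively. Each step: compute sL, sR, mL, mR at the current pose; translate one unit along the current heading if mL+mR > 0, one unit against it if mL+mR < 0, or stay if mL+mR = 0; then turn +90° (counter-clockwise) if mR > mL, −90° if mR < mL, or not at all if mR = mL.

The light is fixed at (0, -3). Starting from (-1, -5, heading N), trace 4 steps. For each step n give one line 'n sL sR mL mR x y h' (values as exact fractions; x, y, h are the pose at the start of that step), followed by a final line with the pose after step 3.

0 8 40 32 -20 -1 -5 N
1 10 5 -5 -5/2 -1 -4 E
2 40/13 8 64/13 -4 -2 -4 N
3 20 20 0 -10 -2 -3 E
final -3 -3 S

n=0: pose=(-1,-5,N); sL=8, sR=40; mL=32, mR=-20; mL+mR=12 → advance +1; mR−mL=-52 → turn -1·90°
n=1: pose=(-1,-4,E); sL=10, sR=5; mL=-5, mR=-5/2; mL+mR=-15/2 → advance -1; mR−mL=5/2 → turn +1·90°
n=2: pose=(-2,-4,N); sL=40/13, sR=8; mL=64/13, mR=-4; mL+mR=12/13 → advance +1; mR−mL=-116/13 → turn -1·90°
n=3: pose=(-2,-3,E); sL=20, sR=20; mL=0, mR=-10; mL+mR=-10 → advance -1; mR−mL=-10 → turn -1·90°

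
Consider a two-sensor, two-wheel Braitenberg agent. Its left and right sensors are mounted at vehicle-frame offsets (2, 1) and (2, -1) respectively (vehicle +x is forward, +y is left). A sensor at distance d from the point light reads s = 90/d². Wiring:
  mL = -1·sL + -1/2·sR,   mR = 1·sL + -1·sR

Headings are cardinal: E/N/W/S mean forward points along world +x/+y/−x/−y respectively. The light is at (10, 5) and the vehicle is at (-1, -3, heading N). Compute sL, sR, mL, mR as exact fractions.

left sensor world pos  = (-2, -1); dL² = 180
right sensor world pos = (0, -1); dR² = 136
sL = 90/180 = 1/2
sR = 90/136 = 45/68
mL = -1·sL + -1/2·sR = -113/136
mR = 1·sL + -1·sR = -11/68

1/2 45/68 -113/136 -11/68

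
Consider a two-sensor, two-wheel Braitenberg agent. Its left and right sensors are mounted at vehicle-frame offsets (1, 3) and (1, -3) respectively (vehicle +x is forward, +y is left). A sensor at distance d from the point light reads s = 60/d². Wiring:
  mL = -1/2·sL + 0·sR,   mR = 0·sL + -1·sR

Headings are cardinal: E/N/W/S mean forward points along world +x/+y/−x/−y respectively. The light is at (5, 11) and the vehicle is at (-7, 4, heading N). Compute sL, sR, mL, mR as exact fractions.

20/87 20/39 -10/87 -20/39

left sensor world pos  = (-10, 5); dL² = 261
right sensor world pos = (-4, 5); dR² = 117
sL = 60/261 = 20/87
sR = 60/117 = 20/39
mL = -1/2·sL + 0·sR = -10/87
mR = 0·sL + -1·sR = -20/39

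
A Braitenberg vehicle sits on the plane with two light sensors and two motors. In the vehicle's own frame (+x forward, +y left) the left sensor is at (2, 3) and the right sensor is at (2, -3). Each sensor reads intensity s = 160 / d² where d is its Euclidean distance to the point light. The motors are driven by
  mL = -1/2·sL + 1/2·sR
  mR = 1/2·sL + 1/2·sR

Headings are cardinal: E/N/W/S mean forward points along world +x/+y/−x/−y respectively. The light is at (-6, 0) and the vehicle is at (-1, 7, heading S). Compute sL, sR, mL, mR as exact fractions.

left sensor world pos  = (2, 5); dL² = 89
right sensor world pos = (-4, 5); dR² = 29
sL = 160/89 = 160/89
sR = 160/29 = 160/29
mL = -1/2·sL + 1/2·sR = 4800/2581
mR = 1/2·sL + 1/2·sR = 9440/2581

160/89 160/29 4800/2581 9440/2581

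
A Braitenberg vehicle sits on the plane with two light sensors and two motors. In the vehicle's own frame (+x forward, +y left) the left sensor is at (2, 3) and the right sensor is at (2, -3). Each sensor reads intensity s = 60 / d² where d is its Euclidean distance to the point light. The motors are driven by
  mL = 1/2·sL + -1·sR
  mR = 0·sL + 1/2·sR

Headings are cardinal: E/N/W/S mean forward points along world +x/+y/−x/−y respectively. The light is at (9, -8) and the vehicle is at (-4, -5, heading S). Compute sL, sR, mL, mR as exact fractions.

60/101 60/257 1650/25957 30/257

left sensor world pos  = (-1, -7); dL² = 101
right sensor world pos = (-7, -7); dR² = 257
sL = 60/101 = 60/101
sR = 60/257 = 60/257
mL = 1/2·sL + -1·sR = 1650/25957
mR = 0·sL + 1/2·sR = 30/257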